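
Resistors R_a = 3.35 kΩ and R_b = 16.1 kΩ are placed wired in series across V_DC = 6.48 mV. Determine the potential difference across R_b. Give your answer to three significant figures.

ΣR = 3.35 + 16.1 = 19.45 kΩ.
V = V_DC · R/ΣR = 6.48 × 0.8278 = 5.364 mV.

V ≈ 5.36 mV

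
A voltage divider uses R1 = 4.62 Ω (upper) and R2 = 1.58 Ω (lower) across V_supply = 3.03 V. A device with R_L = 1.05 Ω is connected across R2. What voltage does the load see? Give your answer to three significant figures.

V_out ≈ 0.364 V

First combine the lower leg with the load: R2 ‖ R_L = 0.6308 Ω.
Voltage divider with the loaded lower leg: V_out = 3.03 × 0.6308/(4.62 + 0.6308) = 3.03 × 0.1201 = 0.3640 V.
(Unloaded it would be 0.772 V; the load pulls it down.)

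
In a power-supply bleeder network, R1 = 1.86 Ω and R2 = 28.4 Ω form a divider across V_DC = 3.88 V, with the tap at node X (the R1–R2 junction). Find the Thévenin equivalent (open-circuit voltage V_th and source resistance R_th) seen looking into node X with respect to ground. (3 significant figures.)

Open-circuit (no load on X): V_th = V_DC · R2/(R1 + R2) = 3.88 × 28.4/(1.860 + 28.4) = 3.642 V.
With V_DC suppressed (replaced by a short), R_th = R1 ‖ R2 = (1.860 × 28.4)/(1.860 + 28.4) = 1.746 Ω.

V_th ≈ 3.64 V, R_th ≈ 1.75 Ω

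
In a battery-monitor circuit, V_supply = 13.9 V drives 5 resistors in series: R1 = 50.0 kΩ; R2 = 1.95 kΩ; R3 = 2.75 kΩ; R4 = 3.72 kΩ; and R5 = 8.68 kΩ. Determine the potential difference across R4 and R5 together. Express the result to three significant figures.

Total series resistance ΣR = 50.0 + 1.95 + 2.75 + 3.72 + 8.68 = 67.10 kΩ.
R_{R4..R5} = 3.72 + 8.68 = 12.40 kΩ.
By the voltage-divider rule, V = 13.9 × 12.40/67.10 = 2.569 V.

V ≈ 2.57 V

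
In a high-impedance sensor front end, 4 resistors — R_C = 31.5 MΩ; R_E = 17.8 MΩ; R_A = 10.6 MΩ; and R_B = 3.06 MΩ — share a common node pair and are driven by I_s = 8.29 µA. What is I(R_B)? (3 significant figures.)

I ≈ 5.32 µA

Conductances: ΣG = 1/31.5 + 1/17.8 + 1/10.6 + 1/3.06 = 0.5091 (1/MΩ).
By the current-divider rule, I = I_s · G_k/ΣG = 8.29 × 0.6420 = 5.322 µA.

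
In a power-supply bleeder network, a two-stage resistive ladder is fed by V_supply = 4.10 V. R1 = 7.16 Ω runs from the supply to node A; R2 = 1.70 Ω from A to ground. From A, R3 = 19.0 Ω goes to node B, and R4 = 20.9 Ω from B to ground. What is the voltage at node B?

V_B ≈ 0.398 V

The second stage (R3 + R4 = 39.90 Ω) loads node A in parallel with R2.
R2 ‖ (R3+R4) = 1.631 Ω.
V_A = 4.10 × 1.631/(7.16 + 1.631) = 0.7605 V.
Stage 2 is unloaded, so V_B = V_A · R4/(R3+R4) = 0.7605 × 20.9/39.90 = 0.3984 V.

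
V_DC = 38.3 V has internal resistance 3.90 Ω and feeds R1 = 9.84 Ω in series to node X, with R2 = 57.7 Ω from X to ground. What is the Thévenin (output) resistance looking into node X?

R1' = 3.90 + 9.84 = 13.74 Ω (source resistance + R1).
With V_DC suppressed (replaced by a short), R_th = R1' ‖ R2 = (13.74 × 57.7)/(13.74 + 57.7) = 11.10 Ω.

R_th ≈ 11.1 Ω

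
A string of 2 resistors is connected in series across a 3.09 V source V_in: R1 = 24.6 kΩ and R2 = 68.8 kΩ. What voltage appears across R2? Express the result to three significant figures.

V ≈ 2.28 V

Total series resistance ΣR = 24.6 + 68.8 = 93.40 kΩ.
By the voltage-divider rule, V = 3.09 × 68.80/93.40 = 2.276 V.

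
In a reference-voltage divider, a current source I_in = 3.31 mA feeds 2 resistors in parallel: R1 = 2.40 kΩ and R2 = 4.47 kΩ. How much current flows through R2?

With just two branches, the current splits inversely with resistance.
So I = 3.31 × 2.40/6.870 = 1.156 mA.

I ≈ 1.16 mA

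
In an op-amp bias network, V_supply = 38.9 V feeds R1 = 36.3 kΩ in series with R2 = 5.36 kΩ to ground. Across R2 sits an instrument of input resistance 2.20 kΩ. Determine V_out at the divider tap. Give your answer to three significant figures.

V_out ≈ 1.60 V

First combine the lower leg with the load: R2 ‖ R_L = 1.560 kΩ.
Now apply the divider: V_out = 38.9 × 0.04120 = 1.603 V.
(Unloaded it would be 5.00 V; the load pulls it down.)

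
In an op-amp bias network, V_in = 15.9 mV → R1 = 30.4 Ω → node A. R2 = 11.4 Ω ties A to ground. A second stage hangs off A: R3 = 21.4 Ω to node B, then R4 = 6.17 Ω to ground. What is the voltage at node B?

V_B ≈ 0.746 mV

Node A sees R2 in parallel with the series input of stage 2, R3 + R4 = 27.57 Ω.
R2 ‖ (R3+R4) = 8.065 Ω.
First divider: V_A = V_in · 8.065/(30.4 + 8.065) = 3.334 mV.
V_B = V_A × 0.2238 = 0.7461 mV.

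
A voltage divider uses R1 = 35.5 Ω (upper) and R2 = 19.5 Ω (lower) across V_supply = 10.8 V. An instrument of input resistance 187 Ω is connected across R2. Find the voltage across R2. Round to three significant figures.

The load sits in parallel with R2, giving an effective lower resistance R2' = R2·R_L/(R2+R_L) = 17.66 Ω.
Now apply the divider: V_out = 10.8 × 0.3322 = 3.588 V.
(Unloaded it would be 3.83 V; the load pulls it down.)

V_out ≈ 3.59 V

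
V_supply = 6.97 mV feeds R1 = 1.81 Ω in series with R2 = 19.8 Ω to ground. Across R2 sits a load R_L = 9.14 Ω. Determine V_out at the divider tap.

First combine the lower leg with the load: R2 ‖ R_L = 6.253 Ω.
Now apply the divider: V_out = 6.97 × 0.7755 = 5.405 mV.

V_out ≈ 5.41 mV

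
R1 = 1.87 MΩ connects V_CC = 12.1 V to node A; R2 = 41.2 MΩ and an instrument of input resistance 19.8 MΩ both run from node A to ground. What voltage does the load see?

V_out ≈ 10.6 V

First combine the lower leg with the load: R2 ‖ R_L = 13.37 MΩ.
Now apply the divider: V_out = 12.1 × 0.8773 = 10.62 V.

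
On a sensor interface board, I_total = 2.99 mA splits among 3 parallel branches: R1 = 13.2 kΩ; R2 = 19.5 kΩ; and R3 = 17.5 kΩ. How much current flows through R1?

Total conductance ΣG = 1/13.2 + 1/19.5 + 1/17.5 = 0.1842 (units of 1/kΩ).
By the current-divider rule, I = I_total · G_k/ΣG = 2.99 × 0.4113 = 1.230 mA.

I ≈ 1.23 mA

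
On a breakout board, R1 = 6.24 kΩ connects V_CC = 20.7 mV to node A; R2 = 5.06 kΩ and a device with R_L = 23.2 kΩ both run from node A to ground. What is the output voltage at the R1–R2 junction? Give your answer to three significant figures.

V_out ≈ 8.27 mV

First combine the lower leg with the load: R2 ‖ R_L = 4.154 kΩ.
Then V_out = V_CC · R2'/(R1 + R2') = 20.7 × 4.154/10.39 = 8.273 mV.
(Unloaded it would be 9.27 mV; the load pulls it down.)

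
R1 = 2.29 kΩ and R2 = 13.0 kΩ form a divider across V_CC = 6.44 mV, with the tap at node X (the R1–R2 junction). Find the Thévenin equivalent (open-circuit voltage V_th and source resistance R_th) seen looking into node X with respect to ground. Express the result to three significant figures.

V_th ≈ 5.48 mV, R_th ≈ 1.95 kΩ

With X open, the divider is unloaded: V_th = 6.44 × 13.0/15.29 = 5.475 mV.
With V_CC suppressed (replaced by a short), R_th = R1 ‖ R2 = (2.290 × 13.0)/(2.290 + 13.0) = 1.947 kΩ.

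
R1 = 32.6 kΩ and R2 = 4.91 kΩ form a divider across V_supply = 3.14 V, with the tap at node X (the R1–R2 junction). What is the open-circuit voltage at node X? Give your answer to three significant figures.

V_th ≈ 0.411 V

With X open, the divider is unloaded: V_th = 3.14 × 4.91/37.51 = 0.4110 V.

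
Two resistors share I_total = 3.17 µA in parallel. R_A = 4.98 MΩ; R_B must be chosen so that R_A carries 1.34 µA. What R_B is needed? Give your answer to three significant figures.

Two-branch current divider: I_A = I_total · R_B/(R_A + R_B).
1.34/3.17 = R_B/(R_A + R_B) → R_B = R_A · (0.4227)/(1 − 0.4227) = 4.98 × 0.7322 = 3.647 MΩ.

R_B ≈ 3.65 MΩ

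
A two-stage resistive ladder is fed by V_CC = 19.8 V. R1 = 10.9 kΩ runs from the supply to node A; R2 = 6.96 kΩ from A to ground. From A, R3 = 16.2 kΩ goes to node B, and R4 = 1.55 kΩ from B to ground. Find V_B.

V_B ≈ 0.544 V

The second stage (R3 + R4 = 17.75 kΩ) loads node A in parallel with R2.
R2 ‖ (R3+R4) = 5.000 kΩ.
So V_A = 19.8 × 0.3144 = 6.226 V.
Then the unloaded second divider: V_B = V_A × R4/(R3+R4) = 6.226 × 0.08732 = 0.5437 V.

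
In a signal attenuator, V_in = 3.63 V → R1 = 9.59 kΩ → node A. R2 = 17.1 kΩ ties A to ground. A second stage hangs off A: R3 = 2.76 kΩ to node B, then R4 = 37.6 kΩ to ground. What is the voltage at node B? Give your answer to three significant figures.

V_B ≈ 1.88 V

The second stage (R3 + R4 = 40.36 kΩ) loads node A in parallel with R2.
Effective lower resistance at A: R2 ‖ 40.36 = 12.01 kΩ.
V_A = 3.63 × 12.01/(9.59 + 12.01) = 2.018 V.
Stage 2 is unloaded, so V_B = V_A · R4/(R3+R4) = 2.018 × 37.6/40.36 = 1.880 V.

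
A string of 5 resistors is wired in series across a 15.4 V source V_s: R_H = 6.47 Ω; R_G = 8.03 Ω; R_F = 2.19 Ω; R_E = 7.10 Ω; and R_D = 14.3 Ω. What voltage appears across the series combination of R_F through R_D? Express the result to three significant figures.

Total series resistance ΣR = 6.47 + 8.03 + 2.19 + 7.10 + 14.3 = 38.09 Ω.
R_{R_F..R_D} = 2.19 + 7.10 + 14.3 = 23.59 Ω.
Voltage divider: V = V_s · (23.59 / 38.09) = 15.4 × 0.6193 = 9.538 V.

V ≈ 9.54 V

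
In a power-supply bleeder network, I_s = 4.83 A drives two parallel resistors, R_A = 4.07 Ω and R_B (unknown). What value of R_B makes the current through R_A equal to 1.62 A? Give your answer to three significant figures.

In a two-way split, I_A/I_s = R_B/(R_A + R_B).
1.62/4.83 = R_B/(R_A + R_B) → R_B = R_A · (0.3354)/(1 − 0.3354) = 4.07 × 0.5047 = 2.054 Ω.

R_B ≈ 2.05 Ω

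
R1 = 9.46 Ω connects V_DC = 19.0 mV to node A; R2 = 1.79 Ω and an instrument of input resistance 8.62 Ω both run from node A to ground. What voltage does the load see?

R2 ‖ R_L = (1.79 × 8.62)/(1.79 + 8.62) = 1.482 Ω.
Then V_out = V_DC · R2'/(R1 + R2') = 19.0 × 1.482/10.94 = 2.574 mV.
(Unloaded it would be 3.02 mV; the load pulls it down.)

V_out ≈ 2.57 mV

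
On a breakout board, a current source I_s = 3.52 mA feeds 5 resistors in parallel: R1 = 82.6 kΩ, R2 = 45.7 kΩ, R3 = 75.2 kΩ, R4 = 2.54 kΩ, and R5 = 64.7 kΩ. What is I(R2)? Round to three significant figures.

I ≈ 0.169 mA

Total conductance ΣG = 1/82.6 + 1/45.7 + 1/75.2 + 1/2.54 + 1/64.7 = 0.4564 (units of 1/kΩ).
Current divider: I(R2) = I_s · G_k/ΣG = 3.52 × (0.02188/0.4564) = 3.52 × 0.04794 = 0.1687 mA.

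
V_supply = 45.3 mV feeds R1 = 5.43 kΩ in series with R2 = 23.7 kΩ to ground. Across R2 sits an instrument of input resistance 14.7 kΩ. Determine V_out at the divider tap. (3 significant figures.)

First combine the lower leg with the load: R2 ‖ R_L = 9.073 kΩ.
Then V_out = V_supply · R2'/(R1 + R2') = 45.3 × 9.073/14.50 = 28.34 mV.

V_out ≈ 28.3 mV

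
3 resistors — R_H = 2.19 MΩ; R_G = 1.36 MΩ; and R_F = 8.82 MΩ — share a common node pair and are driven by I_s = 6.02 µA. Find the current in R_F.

I ≈ 0.523 µA

ΣG = 1/2.19 + 1/1.36 + 1/8.82 = 1.305.
By the current-divider rule, I = I_s · G_k/ΣG = 6.02 × 0.08686 = 0.5229 µA.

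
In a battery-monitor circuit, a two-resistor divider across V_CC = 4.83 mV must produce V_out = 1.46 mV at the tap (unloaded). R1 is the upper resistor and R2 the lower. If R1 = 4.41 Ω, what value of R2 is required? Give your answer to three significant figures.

Required fraction k = V_out/V_CC = 0.3023.
Rearranging, R2 = R1·k/(1−k) = 4.41 × 0.4332 = 1.911 Ω.

R2 ≈ 1.91 Ω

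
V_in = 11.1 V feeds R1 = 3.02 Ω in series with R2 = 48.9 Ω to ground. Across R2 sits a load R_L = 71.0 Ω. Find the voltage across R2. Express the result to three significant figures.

V_out ≈ 10.1 V

First combine the lower leg with the load: R2 ‖ R_L = 28.96 Ω.
Now apply the divider: V_out = 11.1 × 0.9056 = 10.05 V.
(Unloaded it would be 10.5 V; the load pulls it down.)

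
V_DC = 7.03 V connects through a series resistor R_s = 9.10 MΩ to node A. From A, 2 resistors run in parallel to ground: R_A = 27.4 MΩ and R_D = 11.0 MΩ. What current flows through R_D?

Combine the parallel branches: R_p = (1/27.4 + 1/11.0)⁻¹ = 7.849 MΩ.
V_A = 7.03 × 7.849/16.95 = 3.256 V.
Branch current I = V_A/R_D = 3.256/11.0 = 0.2960 µA.

I ≈ 0.296 µA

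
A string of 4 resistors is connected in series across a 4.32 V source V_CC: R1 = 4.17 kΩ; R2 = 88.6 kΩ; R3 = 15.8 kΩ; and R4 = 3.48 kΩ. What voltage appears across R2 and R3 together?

V ≈ 4.03 V

ΣR = 4.17 + 88.6 + 15.8 + 3.48 = 112.0 kΩ.
R_{R2..R3} = 88.6 + 15.8 = 104.4 kΩ.
Voltage divider: V = V_CC · (104.4 / 112.0) = 4.32 × 0.9317 = 4.025 V.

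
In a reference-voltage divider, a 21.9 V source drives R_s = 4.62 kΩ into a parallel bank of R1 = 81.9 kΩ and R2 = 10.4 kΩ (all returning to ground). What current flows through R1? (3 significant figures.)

Parallel bank: R_p = 1/(1/81.9 + 1/10.4) = 9.228 kΩ.
V_A = 21.9 × 9.228/13.85 = 14.59 V.
Branch current I = V_A/R1 = 14.59/81.9 = 0.1782 mA.

I ≈ 0.178 mA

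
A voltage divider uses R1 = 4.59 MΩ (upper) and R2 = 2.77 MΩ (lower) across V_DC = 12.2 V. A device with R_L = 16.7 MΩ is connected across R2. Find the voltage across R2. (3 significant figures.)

First combine the lower leg with the load: R2 ‖ R_L = 2.376 MΩ.
Voltage divider with the loaded lower leg: V_out = 12.2 × 2.376/(4.59 + 2.376) = 12.2 × 0.3411 = 4.161 V.
(Unloaded it would be 4.59 V; the load pulls it down.)

V_out ≈ 4.16 V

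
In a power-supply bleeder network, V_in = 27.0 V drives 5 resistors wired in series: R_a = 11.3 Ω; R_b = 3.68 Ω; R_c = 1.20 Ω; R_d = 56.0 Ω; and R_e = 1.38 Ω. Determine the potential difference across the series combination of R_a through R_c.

V ≈ 5.94 V

Total series resistance ΣR = 11.3 + 3.68 + 1.20 + 56.0 + 1.38 = 73.56 Ω.
R_{R_a..R_c} = 11.3 + 3.68 + 1.20 = 16.18 Ω.
Voltage divider: V = V_in · (16.18 / 73.56) = 27.0 × 0.2200 = 5.939 V.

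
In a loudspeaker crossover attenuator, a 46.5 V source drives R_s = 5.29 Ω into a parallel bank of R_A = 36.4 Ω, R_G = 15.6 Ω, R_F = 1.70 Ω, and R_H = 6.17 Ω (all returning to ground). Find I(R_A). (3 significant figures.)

Parallel bank: R_p = 1/(1/36.4 + 1/15.6 + 1/1.70 + 1/6.17) = 1.188 Ω.
V_A by voltage divider: V_A = 46.5 × 1.188/(5.29 + 1.188) = 8.527 V.
I(R_A) = V_A / R_A = 8.527/36.4 = 0.2342 A.

I ≈ 0.234 A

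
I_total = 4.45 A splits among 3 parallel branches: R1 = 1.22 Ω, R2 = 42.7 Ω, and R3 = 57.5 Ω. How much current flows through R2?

I ≈ 0.121 A

Total conductance ΣG = 1/1.22 + 1/42.7 + 1/57.5 = 0.8605 (units of 1/Ω).
R2 takes the fraction G_k/ΣG = 0.02342/0.8605 = 0.02722, so I = 4.45 × 0.02722 = 0.1211 A.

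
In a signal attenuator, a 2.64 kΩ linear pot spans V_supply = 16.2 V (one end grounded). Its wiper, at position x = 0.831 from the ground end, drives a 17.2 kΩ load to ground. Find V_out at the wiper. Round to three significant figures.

The pot divides into 0.4462 kΩ above the wiper and 2.194 kΩ below.
R_L loads the lower segment: effective lower R = 1.946 kΩ.
Then V_out = V_supply · 1.946/(0.4462 + 1.946) = 13.18 V.
(Unloaded: V_out = x·V_supply = 13.5 V.)

V_out ≈ 13.2 V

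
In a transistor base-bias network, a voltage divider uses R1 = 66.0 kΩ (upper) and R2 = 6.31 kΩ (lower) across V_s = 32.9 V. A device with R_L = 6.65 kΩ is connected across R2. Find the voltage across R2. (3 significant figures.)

First combine the lower leg with the load: R2 ‖ R_L = 3.238 kΩ.
Now apply the divider: V_out = 32.9 × 0.04676 = 1.539 V.

V_out ≈ 1.54 V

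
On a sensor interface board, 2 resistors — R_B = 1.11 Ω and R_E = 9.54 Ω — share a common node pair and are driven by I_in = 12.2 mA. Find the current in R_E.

For two parallel branches, I_k = I_in · (other R)/(sum of R).
I(R_E) = 12.2 × 1.11/(1.11 + 9.54) = 12.2 × 0.1042 = 1.272 mA.

I ≈ 1.27 mA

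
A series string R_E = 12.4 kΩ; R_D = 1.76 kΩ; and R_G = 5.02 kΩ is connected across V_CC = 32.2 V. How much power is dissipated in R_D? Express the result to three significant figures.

P ≈ 4.96 mW

ΣR = 19.18 kΩ → I = 32.2/19.18 = 1.679 mA.
P = I²R = 2.818 × 1.76 = 4.961 mW.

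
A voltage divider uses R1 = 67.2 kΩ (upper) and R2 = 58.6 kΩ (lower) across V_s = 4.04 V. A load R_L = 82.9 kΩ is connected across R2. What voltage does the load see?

V_out ≈ 1.37 V

First combine the lower leg with the load: R2 ‖ R_L = 34.33 kΩ.
Then V_out = V_s · R2'/(R1 + R2') = 4.04 × 34.33/101.5 = 1.366 V.
(Unloaded it would be 1.88 V; the load pulls it down.)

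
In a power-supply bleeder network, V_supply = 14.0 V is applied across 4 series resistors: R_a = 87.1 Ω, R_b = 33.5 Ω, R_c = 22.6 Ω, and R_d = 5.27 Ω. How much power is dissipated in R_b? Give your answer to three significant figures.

P ≈ 0.298 W

Series current I = V_supply/ΣR = 14.0/148.5 = 0.09430 A.
P(R_b) = I²·R_b = (0.09430)² × 33.5 = 0.2979 W.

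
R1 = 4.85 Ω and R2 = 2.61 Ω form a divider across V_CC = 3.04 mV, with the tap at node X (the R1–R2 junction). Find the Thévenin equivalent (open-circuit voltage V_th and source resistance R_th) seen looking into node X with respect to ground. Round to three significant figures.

V_th ≈ 1.06 mV, R_th ≈ 1.70 Ω

V_th is the unloaded tap voltage: V_CC · R2/(R1+R2) = 3.04 × 0.3499 = 1.064 mV.
With V_CC suppressed (replaced by a short), R_th = R1 ‖ R2 = (4.850 × 2.61)/(4.850 + 2.61) = 1.697 Ω.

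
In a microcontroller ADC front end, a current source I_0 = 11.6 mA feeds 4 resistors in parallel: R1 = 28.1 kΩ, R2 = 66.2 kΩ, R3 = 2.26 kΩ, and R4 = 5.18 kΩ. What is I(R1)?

I ≈ 0.602 mA

Total conductance ΣG = 1/28.1 + 1/66.2 + 1/2.26 + 1/5.18 = 0.6862 (units of 1/kΩ).
Current divider: I(R1) = I_0 · G_k/ΣG = 11.6 × (0.03559/0.6862) = 11.6 × 0.05186 = 0.6016 mA.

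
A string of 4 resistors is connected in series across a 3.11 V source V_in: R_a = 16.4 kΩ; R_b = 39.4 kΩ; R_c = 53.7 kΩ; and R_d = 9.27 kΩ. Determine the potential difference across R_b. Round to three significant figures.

ΣR = 16.4 + 39.4 + 53.7 + 9.27 = 118.8 kΩ.
Voltage divider: V = V_in · (39.40 / 118.8) = 3.11 × 0.3317 = 1.032 V.

V ≈ 1.03 V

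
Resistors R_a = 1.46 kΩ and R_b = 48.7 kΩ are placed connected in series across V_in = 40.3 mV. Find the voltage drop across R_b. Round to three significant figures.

Total series resistance ΣR = 1.46 + 48.7 = 50.16 kΩ.
V = V_in · R/ΣR = 40.3 × 0.9709 = 39.13 mV.

V ≈ 39.1 mV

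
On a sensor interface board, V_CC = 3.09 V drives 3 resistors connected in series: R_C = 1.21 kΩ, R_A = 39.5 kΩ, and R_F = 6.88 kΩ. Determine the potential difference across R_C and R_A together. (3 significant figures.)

Series total: ΣR = 1.21 + 39.5 + 6.88 = 47.59 kΩ.
R_{R_C..R_A} = 1.21 + 39.5 = 40.71 kΩ.
Voltage divider: V = V_CC · (40.71 / 47.59) = 3.09 × 0.8554 = 2.643 V.

V ≈ 2.64 V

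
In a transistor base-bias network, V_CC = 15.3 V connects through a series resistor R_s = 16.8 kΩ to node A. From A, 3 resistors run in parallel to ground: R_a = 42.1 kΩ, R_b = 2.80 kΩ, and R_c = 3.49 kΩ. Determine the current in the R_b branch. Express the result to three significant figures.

Parallel bank: R_p = 1/(1/42.1 + 1/2.80 + 1/3.49) = 1.498 kΩ.
V_A by voltage divider: V_A = 15.3 × 1.498/(16.8 + 1.498) = 1.253 V.
I(R_b) = V_A / R_b = 1.253/2.80 = 0.4474 mA.
(Check via current divider: I_total = 0.8361 mA; share G_k/ΣG = 0.5351 → same result.)

I ≈ 0.447 mA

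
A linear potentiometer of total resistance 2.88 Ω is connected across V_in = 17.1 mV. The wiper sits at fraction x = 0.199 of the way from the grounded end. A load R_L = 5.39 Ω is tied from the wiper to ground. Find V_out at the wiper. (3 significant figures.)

Split the track: R_lower = x·R_p = 0.5731 Ω, R_upper = (1−x)·R_p = 2.307 Ω.
R_L loads the lower segment: effective lower R = 0.5180 Ω.
Loaded-divider output: V_out = 17.1 × 0.1834 = 3.136 mV.
(Unloaded: V_out = x·V_in = 3.40 mV.)

V_out ≈ 3.14 mV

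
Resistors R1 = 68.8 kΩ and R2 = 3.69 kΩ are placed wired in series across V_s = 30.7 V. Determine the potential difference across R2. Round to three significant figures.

V ≈ 1.56 V

Series total: ΣR = 68.8 + 3.69 = 72.49 kΩ.
By the voltage-divider rule, V = 30.7 × 3.690/72.49 = 1.563 V.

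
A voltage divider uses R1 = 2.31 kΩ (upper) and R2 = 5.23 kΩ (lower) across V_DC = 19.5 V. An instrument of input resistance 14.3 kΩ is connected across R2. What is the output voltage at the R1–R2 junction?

V_out ≈ 12.2 V

First combine the lower leg with the load: R2 ‖ R_L = 3.829 kΩ.
Voltage divider with the loaded lower leg: V_out = 19.5 × 3.829/(2.31 + 3.829) = 19.5 × 0.6237 = 12.16 V.
(Unloaded it would be 13.5 V; the load pulls it down.)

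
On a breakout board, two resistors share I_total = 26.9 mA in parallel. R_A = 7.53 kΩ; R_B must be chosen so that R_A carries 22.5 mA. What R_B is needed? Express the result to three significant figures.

Two-branch current divider: I_A = I_total · R_B/(R_A + R_B).
22.5/26.9 = R_B/(R_A + R_B) → R_B = R_A · (0.8364)/(1 − 0.8364) = 7.53 × 5.114 = 38.51 kΩ.

R_B ≈ 38.5 kΩ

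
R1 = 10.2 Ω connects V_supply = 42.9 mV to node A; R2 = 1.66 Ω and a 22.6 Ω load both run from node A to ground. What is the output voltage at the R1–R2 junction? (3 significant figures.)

V_out ≈ 5.65 mV

First combine the lower leg with the load: R2 ‖ R_L = 1.546 Ω.
Now apply the divider: V_out = 42.9 × 0.1316 = 5.648 mV.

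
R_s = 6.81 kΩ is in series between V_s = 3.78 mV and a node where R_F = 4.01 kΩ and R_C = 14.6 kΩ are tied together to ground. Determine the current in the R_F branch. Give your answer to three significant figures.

I ≈ 0.298 µA

Parallel bank: R_p = 1/(1/4.01 + 1/14.6) = 3.146 kΩ.
V_A by voltage divider: V_A = 3.78 × 3.146/(6.81 + 3.146) = 1.194 mV.
I(R_F) = V_A / R_F = 1.194/4.01 = 0.2979 µA.
(Equivalently: I_total = 0.3797 µA, then current-divider fraction G_k/ΣG = 0.7845.)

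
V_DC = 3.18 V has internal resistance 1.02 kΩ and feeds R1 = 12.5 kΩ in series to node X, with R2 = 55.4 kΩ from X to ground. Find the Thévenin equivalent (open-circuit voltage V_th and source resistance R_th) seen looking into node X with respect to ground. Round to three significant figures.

V_th ≈ 2.56 V, R_th ≈ 10.9 kΩ

R1' = 1.02 + 12.5 = 13.52 kΩ (source resistance + R1).
V_th is the unloaded tap voltage: V_DC · R2/(R1'+R2) = 3.18 × 0.8038 = 2.556 V.
With V_DC suppressed (replaced by a short), R_th = R1' ‖ R2 = (13.52 × 55.4)/(13.52 + 55.4) = 10.87 kΩ.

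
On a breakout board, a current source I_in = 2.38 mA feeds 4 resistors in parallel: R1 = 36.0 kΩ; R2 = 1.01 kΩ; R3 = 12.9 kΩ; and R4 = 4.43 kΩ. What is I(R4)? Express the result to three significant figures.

Total conductance ΣG = 1/36.0 + 1/1.01 + 1/12.9 + 1/4.43 = 1.321 (units of 1/kΩ).
R4 takes the fraction G_k/ΣG = 0.2257/1.321 = 0.1709, so I = 2.38 × 0.1709 = 0.4067 mA.

I ≈ 0.407 mA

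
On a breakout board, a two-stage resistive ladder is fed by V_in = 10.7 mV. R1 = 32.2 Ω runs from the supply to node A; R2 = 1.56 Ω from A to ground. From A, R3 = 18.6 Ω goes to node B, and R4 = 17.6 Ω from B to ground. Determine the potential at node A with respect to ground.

Looking into the second stage from A: R3 + R4 = 36.20 Ω appears in parallel with R2.
R2 ‖ (R3+R4) = 1.496 Ω.
V_A = 10.7 × 1.496/(32.2 + 1.496) = 0.4749 mV.

V_A ≈ 0.475 mV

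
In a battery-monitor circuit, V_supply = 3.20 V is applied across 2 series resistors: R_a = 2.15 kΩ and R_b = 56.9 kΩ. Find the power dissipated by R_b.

The common current is I = 3.20/59.05 = 0.05419 mA.
V(R_b) = I·R = 3.083 V; P = V·I = 3.083 × 0.05419 = 0.1671 mW.

P ≈ 0.167 mW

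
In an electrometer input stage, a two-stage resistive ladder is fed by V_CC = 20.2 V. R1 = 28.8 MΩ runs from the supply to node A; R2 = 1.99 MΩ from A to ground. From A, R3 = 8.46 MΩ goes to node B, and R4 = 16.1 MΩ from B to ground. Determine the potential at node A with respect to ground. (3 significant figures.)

The second stage (R3 + R4 = 24.56 MΩ) loads node A in parallel with R2.
R2 ‖ (R3+R4) = 1.841 MΩ.
First divider: V_A = V_CC · 1.841/(28.8 + 1.841) = 1.214 V.

V_A ≈ 1.21 V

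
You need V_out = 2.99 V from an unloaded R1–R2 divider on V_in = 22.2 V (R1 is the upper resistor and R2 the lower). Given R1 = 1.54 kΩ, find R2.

The divider ratio is R2/(R1+R2) = 2.99/22.2 = 0.1347.
R2 = R1 · 0.1347/(1 − 0.1347) = 0.2397 kΩ.

R2 ≈ 0.240 kΩ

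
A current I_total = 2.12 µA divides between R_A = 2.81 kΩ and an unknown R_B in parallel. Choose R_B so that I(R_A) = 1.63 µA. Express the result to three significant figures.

R_B ≈ 9.35 kΩ

The fraction through R_A equals R_B/(R_A+R_B).
With f = 0.7689, R_B = R_A · f/(1−f) = 2.81 × 3.327 = 9.348 kΩ.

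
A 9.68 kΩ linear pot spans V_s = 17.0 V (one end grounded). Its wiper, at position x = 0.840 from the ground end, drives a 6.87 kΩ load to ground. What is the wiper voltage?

V_out ≈ 12.0 V

Lower segment x·R_p = 8.131 kΩ; upper segment (1−x)·R_p = 1.549 kΩ.
R_L loads the lower segment: effective lower R = 3.724 kΩ.
Then V_out = V_s · 3.724/(1.549 + 3.724) = 12.01 V.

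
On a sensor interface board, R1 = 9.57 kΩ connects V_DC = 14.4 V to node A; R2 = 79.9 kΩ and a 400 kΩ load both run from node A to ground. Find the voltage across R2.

R2 ‖ R_L = (79.9 × 400)/(79.9 + 400) = 66.60 kΩ.
Voltage divider with the loaded lower leg: V_out = 14.4 × 66.60/(9.57 + 66.60) = 14.4 × 0.8744 = 12.59 V.
(Unloaded it would be 12.9 V; the load pulls it down.)

V_out ≈ 12.6 V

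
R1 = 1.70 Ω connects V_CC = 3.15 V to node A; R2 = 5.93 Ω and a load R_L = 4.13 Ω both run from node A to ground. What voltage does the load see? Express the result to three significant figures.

V_out ≈ 1.85 V

First combine the lower leg with the load: R2 ‖ R_L = 2.434 Ω.
Voltage divider with the loaded lower leg: V_out = 3.15 × 2.434/(1.70 + 2.434) = 3.15 × 0.5888 = 1.855 V.
(Unloaded it would be 2.45 V; the load pulls it down.)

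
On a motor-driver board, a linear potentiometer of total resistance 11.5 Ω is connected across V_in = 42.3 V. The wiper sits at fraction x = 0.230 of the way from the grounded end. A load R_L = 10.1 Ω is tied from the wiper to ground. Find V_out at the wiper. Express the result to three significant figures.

V_out ≈ 8.10 V

Lower segment x·R_p = 2.645 Ω; upper segment (1−x)·R_p = 8.855 Ω.
R_L loads the lower segment: effective lower R = 2.096 Ω.
Loaded-divider output: V_out = 42.3 × 0.1914 = 8.096 V.
(Unloaded: V_out = x·V_in = 9.73 V.)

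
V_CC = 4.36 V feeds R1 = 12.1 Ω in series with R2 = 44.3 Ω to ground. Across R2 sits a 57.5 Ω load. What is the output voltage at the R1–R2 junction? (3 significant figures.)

V_out ≈ 2.94 V

First combine the lower leg with the load: R2 ‖ R_L = 25.02 Ω.
Then V_out = V_CC · R2'/(R1 + R2') = 4.36 × 25.02/37.12 = 2.939 V.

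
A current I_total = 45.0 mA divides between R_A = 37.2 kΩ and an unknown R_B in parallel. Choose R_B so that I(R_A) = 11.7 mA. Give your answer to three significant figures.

In a two-way split, I_A/I_total = R_B/(R_A + R_B).
11.7/45.0 = R_B/(R_A + R_B) → R_B = R_A · (0.2600)/(1 − 0.2600) = 37.2 × 0.3514 = 13.07 kΩ.

R_B ≈ 13.1 kΩ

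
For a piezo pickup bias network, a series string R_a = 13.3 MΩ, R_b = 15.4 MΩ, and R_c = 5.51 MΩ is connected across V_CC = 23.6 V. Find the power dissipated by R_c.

The common current is I = 23.6/34.21 = 0.6899 µA.
P = I²R = 0.4759 × 5.51 = 2.622 µW.

P ≈ 2.62 µW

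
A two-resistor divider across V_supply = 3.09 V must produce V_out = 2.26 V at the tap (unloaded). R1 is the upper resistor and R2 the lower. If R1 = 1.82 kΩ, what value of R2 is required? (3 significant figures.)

The divider ratio is R2/(R1+R2) = 2.26/3.09 = 0.7314.
Rearranging, R2 = R1·k/(1−k) = 1.82 × 2.723 = 4.956 kΩ.

R2 ≈ 4.96 kΩ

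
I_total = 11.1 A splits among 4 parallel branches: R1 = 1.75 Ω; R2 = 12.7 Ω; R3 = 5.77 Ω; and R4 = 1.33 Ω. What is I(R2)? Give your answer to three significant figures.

I ≈ 0.555 A

ΣG = 1/1.75 + 1/12.7 + 1/5.77 + 1/1.33 = 1.575.
R2 takes the fraction G_k/ΣG = 0.07874/1.575 = 0.04998, so I = 11.1 × 0.04998 = 0.5548 A.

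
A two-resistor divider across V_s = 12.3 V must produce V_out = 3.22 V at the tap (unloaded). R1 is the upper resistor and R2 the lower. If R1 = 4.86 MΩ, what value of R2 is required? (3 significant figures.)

R2 ≈ 1.72 MΩ

The divider ratio is R2/(R1+R2) = 3.22/12.3 = 0.2618.
So R2 = R1 · V_out/(V_s − V_out) = 4.86 × 3.22/(12.3 − 3.22) = 4.86 × 0.3546 = 1.723 MΩ.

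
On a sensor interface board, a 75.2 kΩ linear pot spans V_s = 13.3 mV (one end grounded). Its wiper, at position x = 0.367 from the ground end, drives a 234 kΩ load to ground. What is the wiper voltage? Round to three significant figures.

Split the track: R_lower = x·R_p = 27.60 kΩ, R_upper = (1−x)·R_p = 47.60 kΩ.
Lower segment in parallel with the load: 27.60 ‖ 234 = 24.69 kΩ.
Loaded-divider output: V_out = 13.3 × 0.3415 = 4.542 mV.

V_out ≈ 4.54 mV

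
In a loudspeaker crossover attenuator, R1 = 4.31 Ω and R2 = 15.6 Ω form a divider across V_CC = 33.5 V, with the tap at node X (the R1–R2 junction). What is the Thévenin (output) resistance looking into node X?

With V_CC suppressed (replaced by a short), R_th = R1 ‖ R2 = (4.310 × 15.6)/(4.310 + 15.6) = 3.377 Ω.

R_th ≈ 3.38 Ω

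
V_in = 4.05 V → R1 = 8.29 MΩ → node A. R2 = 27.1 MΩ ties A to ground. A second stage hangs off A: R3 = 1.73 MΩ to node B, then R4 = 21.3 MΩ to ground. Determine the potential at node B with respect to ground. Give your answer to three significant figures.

V_B ≈ 2.25 V

Looking into the second stage from A: R3 + R4 = 23.03 MΩ appears in parallel with R2.
Effective lower resistance at A: R2 ‖ 23.03 = 12.45 MΩ.
V_A = 4.05 × 12.45/(8.29 + 12.45) = 2.431 V.
Then the unloaded second divider: V_B = V_A × R4/(R3+R4) = 2.431 × 0.9249 = 2.249 V.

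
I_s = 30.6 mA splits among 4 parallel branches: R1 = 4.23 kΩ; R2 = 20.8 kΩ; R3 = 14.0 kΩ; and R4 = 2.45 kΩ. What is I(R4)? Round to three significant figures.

I ≈ 16.3 mA

ΣG = 1/4.23 + 1/20.8 + 1/14.0 + 1/2.45 = 0.7641.
Current divider: I(R4) = I_s · G_k/ΣG = 30.6 × (0.4082/0.7641) = 30.6 × 0.5342 = 16.35 mA.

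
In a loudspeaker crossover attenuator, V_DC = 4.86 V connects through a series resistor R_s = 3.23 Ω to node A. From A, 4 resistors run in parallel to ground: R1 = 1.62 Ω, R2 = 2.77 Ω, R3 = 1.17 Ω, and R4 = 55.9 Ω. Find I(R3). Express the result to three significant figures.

I ≈ 0.595 A

Equivalent of the parallel group: R_p = 0.5403 Ω.
Node voltage V_A = V_DC · R_p/(R_s + R_p) = 4.86 × 0.1433 = 0.6964 V.
Branch current I = V_A/R3 = 0.6964/1.17 = 0.5952 A.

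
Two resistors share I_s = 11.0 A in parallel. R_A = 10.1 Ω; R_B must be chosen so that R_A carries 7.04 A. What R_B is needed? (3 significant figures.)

Two-branch current divider: I_A = I_s · R_B/(R_A + R_B).
7.04/11.0 = R_B/(R_A + R_B) → R_B = R_A · (0.6400)/(1 − 0.6400) = 10.1 × 1.778 = 17.96 Ω.

R_B ≈ 18.0 Ω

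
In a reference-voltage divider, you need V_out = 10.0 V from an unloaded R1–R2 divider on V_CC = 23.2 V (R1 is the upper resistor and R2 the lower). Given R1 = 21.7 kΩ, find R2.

R2 ≈ 16.4 kΩ

V_out/V_CC = R2/(R1+R2) = 0.4310.
Rearranging, R2 = R1·k/(1−k) = 21.7 × 0.7576 = 16.44 kΩ.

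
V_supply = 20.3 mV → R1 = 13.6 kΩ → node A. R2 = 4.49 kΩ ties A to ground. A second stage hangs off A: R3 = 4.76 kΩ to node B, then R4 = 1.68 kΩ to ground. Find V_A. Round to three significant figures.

V_A ≈ 3.31 mV

Looking into the second stage from A: R3 + R4 = 6.440 kΩ appears in parallel with R2.
Effective lower resistance at A: R2 ‖ 6.440 = 2.646 kΩ.
V_A = 20.3 × 2.646/(13.6 + 2.646) = 3.306 mV.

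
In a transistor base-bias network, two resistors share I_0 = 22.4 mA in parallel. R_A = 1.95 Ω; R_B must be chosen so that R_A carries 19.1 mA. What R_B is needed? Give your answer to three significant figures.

In a two-way split, I_A/I_0 = R_B/(R_A + R_B).
With f = 0.8527, R_B = R_A · f/(1−f) = 1.95 × 5.788 = 11.29 Ω.

R_B ≈ 11.3 Ω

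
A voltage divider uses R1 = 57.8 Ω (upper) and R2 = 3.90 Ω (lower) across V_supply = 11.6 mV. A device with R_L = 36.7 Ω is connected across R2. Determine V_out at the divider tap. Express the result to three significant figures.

V_out ≈ 0.667 mV

First combine the lower leg with the load: R2 ‖ R_L = 3.525 Ω.
Now apply the divider: V_out = 11.6 × 0.05749 = 0.6668 mV.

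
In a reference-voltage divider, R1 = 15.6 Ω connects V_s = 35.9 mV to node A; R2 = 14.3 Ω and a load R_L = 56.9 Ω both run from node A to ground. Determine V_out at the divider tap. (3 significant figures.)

V_out ≈ 15.2 mV

R2 ‖ R_L = (14.3 × 56.9)/(14.3 + 56.9) = 11.43 Ω.
Now apply the divider: V_out = 35.9 × 0.4228 = 15.18 mV.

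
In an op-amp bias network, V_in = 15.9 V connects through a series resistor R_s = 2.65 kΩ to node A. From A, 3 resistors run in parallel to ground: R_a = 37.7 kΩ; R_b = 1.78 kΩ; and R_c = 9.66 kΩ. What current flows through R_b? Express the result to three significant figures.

Parallel bank: R_p = 1/(1/37.7 + 1/1.78 + 1/9.66) = 1.445 kΩ.
V_A by voltage divider: V_A = 15.9 × 1.445/(2.65 + 1.445) = 5.612 V.
I(R_b) = V_A / R_b = 5.612/1.78 = 3.153 mA.

I ≈ 3.15 mA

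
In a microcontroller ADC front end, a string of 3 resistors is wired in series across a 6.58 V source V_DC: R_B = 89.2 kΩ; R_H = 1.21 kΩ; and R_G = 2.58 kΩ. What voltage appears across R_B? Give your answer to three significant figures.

ΣR = 89.2 + 1.21 + 2.58 = 92.99 kΩ.
Voltage divider: V = V_DC · (89.20 / 92.99) = 6.58 × 0.9592 = 6.312 V.

V ≈ 6.31 V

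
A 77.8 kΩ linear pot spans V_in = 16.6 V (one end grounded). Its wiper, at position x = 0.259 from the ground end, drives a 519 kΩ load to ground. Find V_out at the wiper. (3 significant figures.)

The pot divides into 57.65 kΩ above the wiper and 20.15 kΩ below.
R_L loads the lower segment: effective lower R = 19.40 kΩ.
Then V_out = V_in · 19.40/(57.65 + 19.40) = 4.179 V.

V_out ≈ 4.18 V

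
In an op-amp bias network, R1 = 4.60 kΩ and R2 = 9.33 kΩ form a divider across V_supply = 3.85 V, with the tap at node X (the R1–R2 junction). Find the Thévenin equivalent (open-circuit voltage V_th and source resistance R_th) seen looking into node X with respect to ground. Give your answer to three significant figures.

V_th ≈ 2.58 V, R_th ≈ 3.08 kΩ

With X open, the divider is unloaded: V_th = 3.85 × 9.33/13.93 = 2.579 V.
Looking into X with the source shorted: R_th = R1·R2/(R1+R2) = 4.600 × 9.33/13.93 = 3.081 kΩ.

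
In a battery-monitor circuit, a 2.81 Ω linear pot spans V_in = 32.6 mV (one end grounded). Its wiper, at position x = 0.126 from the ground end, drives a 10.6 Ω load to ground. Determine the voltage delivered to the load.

Split the track: R_lower = x·R_p = 0.3541 Ω, R_upper = (1−x)·R_p = 2.456 Ω.
(x·R_p) ‖ R_L = 0.3426 Ω.
V_out = 32.6 × 0.3426/(2.456 + 0.3426) = 3.991 mV.

V_out ≈ 3.99 mV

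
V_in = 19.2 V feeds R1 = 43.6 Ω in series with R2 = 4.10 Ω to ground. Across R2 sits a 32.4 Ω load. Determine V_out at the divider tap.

V_out ≈ 1.48 V

First combine the lower leg with the load: R2 ‖ R_L = 3.639 Ω.
Now apply the divider: V_out = 19.2 × 0.07704 = 1.479 V.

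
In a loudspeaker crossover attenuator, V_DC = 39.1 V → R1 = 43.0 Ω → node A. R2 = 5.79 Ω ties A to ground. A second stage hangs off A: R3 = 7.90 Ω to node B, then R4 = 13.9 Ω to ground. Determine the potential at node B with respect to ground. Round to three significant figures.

V_B ≈ 2.40 V

Looking into the second stage from A: R3 + R4 = 21.80 Ω appears in parallel with R2.
Effective lower resistance at A: R2 ‖ 21.80 = 4.575 Ω.
So V_A = 39.1 × 0.09616 = 3.760 V.
Then the unloaded second divider: V_B = V_A × R4/(R3+R4) = 3.760 × 0.6376 = 2.397 V.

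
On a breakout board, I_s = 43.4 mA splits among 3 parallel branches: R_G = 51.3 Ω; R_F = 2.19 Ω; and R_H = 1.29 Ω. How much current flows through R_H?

Conductances: ΣG = 1/51.3 + 1/2.19 + 1/1.29 = 1.251 (1/Ω).
R_H takes the fraction G_k/ΣG = 0.7752/1.251 = 0.6195, so I = 43.4 × 0.6195 = 26.89 mA.

I ≈ 26.9 mA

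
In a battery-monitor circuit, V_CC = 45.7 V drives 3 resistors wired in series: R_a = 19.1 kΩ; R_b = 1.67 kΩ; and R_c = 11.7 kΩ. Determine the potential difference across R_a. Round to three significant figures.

Total series resistance ΣR = 19.1 + 1.67 + 11.7 = 32.47 kΩ.
V = V_CC · R/ΣR = 45.7 × 0.5882 = 26.88 V.

V ≈ 26.9 V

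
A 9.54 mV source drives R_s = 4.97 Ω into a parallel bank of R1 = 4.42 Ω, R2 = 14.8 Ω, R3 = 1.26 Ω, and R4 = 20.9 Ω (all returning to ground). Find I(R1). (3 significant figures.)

Parallel bank: R_p = 1/(1/4.42 + 1/14.8 + 1/1.26 + 1/20.9) = 0.8808 Ω.
V_A by voltage divider: V_A = 9.54 × 0.8808/(4.97 + 0.8808) = 1.436 mV.
I(R1) = V_A / R1 = 1.436/4.42 = 0.3249 mA.

I ≈ 0.325 mA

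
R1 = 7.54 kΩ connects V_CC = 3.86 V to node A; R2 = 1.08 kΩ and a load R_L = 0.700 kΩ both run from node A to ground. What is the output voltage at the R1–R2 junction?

V_out ≈ 0.206 V

The load sits in parallel with R2, giving an effective lower resistance R2' = R2·R_L/(R2+R_L) = 0.4247 kΩ.
Now apply the divider: V_out = 3.86 × 0.05333 = 0.2058 V.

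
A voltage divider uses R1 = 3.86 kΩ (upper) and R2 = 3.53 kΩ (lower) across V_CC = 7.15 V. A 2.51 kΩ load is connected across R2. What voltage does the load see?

The load sits in parallel with R2, giving an effective lower resistance R2' = R2·R_L/(R2+R_L) = 1.467 kΩ.
Now apply the divider: V_out = 7.15 × 0.2754 = 1.969 V.

V_out ≈ 1.97 V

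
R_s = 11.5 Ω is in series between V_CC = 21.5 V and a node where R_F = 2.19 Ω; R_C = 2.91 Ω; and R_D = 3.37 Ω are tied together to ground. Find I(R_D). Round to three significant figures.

I ≈ 0.469 A

Equivalent of the parallel group: R_p = 0.9116 Ω.
Node voltage V_A = V_CC · R_p/(R_s + R_p) = 21.5 × 0.07345 = 1.579 V.
I(R_D) = V_A / R_D = 1.579/3.37 = 0.4686 A.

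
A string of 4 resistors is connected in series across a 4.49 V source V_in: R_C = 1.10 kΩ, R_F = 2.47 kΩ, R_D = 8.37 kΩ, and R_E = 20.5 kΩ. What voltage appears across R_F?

ΣR = 1.10 + 2.47 + 8.37 + 20.5 = 32.44 kΩ.
Voltage divider: V = V_in · (2.470 / 32.44) = 4.49 × 0.07614 = 0.3419 V.

V ≈ 0.342 V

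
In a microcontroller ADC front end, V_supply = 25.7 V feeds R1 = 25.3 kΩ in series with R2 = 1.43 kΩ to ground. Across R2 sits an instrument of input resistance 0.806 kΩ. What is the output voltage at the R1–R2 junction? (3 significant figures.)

R2 ‖ R_L = (1.43 × 0.806)/(1.43 + 0.806) = 0.5155 kΩ.
Now apply the divider: V_out = 25.7 × 0.01997 = 0.5132 V.

V_out ≈ 0.513 V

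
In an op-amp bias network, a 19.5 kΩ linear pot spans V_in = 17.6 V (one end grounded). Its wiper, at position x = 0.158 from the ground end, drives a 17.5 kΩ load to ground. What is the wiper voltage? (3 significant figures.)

Lower segment x·R_p = 3.081 kΩ; upper segment (1−x)·R_p = 16.42 kΩ.
(x·R_p) ‖ R_L = 2.620 kΩ.
Loaded-divider output: V_out = 17.6 × 0.1376 = 2.422 V.

V_out ≈ 2.42 V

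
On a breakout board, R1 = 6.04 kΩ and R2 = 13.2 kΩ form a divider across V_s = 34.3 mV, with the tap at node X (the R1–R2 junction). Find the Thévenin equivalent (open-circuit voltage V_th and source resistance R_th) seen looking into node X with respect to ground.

Open-circuit (no load on X): V_th = V_s · R2/(R1 + R2) = 34.3 × 13.2/(6.040 + 13.2) = 23.53 mV.
Looking into X with the source shorted: R_th = R1·R2/(R1+R2) = 6.040 × 13.2/19.24 = 4.144 kΩ.

V_th ≈ 23.5 mV, R_th ≈ 4.14 kΩ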